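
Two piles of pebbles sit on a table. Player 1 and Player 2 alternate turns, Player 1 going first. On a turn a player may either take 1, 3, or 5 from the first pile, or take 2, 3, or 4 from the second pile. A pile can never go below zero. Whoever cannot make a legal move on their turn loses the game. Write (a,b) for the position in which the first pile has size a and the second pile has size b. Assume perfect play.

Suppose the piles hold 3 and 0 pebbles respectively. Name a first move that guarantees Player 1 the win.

Move to (2,0).

Compute win/loss labels from the base case upward. A position with no move is L. Any other position is W if it can reach an L in one move, else L.
No move ever increases a pile, so every position that can arise here has a ≤ 3 and b ≤ 0; it is enough to label the cells with 0 ≤ a ≤ 3 and 0 ≤ b ≤ 0.
Every move lowers a or b (never raises either), so fill the grid row by row in increasing a, and left to right within a row: each cell's successors are then already labelled.
      b=0
a=0:    L
a=1:    W
a=2:    L
a=3:    W
Cells with no legal move (terminal, hence L): (0,0).
The remaining L cells, each justified by listing all of its moves:
(2,0): only reaches (1,0)(W), which is W → L
Every other cell has at least one move into one of the L cells above, so it is W.
From (3,0), the L positions reachable in one move are: (2,0), (0,0). Any move reaching one of these is winning.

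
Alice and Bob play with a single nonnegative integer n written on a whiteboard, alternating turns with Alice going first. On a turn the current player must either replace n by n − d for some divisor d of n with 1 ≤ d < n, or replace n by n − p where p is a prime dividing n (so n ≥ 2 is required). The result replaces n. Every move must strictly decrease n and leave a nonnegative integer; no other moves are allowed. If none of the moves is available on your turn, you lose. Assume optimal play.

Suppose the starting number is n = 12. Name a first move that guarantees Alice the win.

Move to 9.

Compute win/loss labels from the base case upward. A position with no move is L. Any other position is W if it can reach an L in one move, else L.
n=0: no move → L
n=1: no move → L
n=2: reaches L-position 0 → W
n=3: reaches L-position 0 → W
n=4: only reaches 2(W), 3(W), all W → L
n=5: reaches L-position 0 → W
n=6: reaches L-position 4 → W
n=7: reaches L-position 0 → W
n=8: reaches L-position 4 → W
n=9: only reaches 6(W), 8(W), all W → L
n=10: reaches L-position 9 → W
n=11: reaches L-position 0 → W
n=12: reaches L-position 9 → W
From 12, the L positions reachable in one move are: 9.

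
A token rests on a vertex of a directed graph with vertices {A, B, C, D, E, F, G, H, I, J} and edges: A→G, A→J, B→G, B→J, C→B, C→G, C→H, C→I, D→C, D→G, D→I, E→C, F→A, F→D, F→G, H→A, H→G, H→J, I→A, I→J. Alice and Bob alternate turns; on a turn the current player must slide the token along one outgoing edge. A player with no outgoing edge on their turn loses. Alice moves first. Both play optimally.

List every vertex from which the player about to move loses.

E, G, J

Positions with no move are L. A position that does have a move is losing for the player to move precisely when every available move leads to a winning position for the opponent. Fill in the labels:
Every edge goes from a vertex to one that appears earlier in the order J, G, A, H, I, B, C, D, F, E, so processing vertices in that order labels each vertex after all of its successors.
J: no outgoing edge → L
G: no outgoing edge → L
A: can move to G, which is L ⇒ W
H: can move to G, which is L ⇒ W
I: can move to J, which is L ⇒ W
B: can move to G, which is L ⇒ W
C: can move to G, which is L ⇒ W
D: can move to G, which is L ⇒ W
F: can move to G, which is L ⇒ W
E: the only move is to C(W), a W ⇒ L
Reading off the rows marked L gives the requested list; there are 3 such vertices.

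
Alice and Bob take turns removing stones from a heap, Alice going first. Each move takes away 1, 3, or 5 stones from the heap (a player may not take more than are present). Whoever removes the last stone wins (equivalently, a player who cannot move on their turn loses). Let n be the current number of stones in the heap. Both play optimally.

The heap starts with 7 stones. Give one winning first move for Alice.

Work bottom-up. With no move the player to move loses. Otherwise the position is W if at least one move leads to an L position for the opponent, and L if every move leads to a W.
n=0: no move → L
n=1: →0(L), so W
n=2: →1(W) only, which is W, so L
n=3: →2(L), so W
n=4: →3(W), 1(W) — all W, so L
n=5: →4(L), so W
n=6: →5(W), 3(W), 1(W) — all W, so L
n=7: →6(L), so W
From 7, the L positions reachable in one move are: 6, 4, 2. Any move reaching one of these is winning.

Remove 1, leaving 6.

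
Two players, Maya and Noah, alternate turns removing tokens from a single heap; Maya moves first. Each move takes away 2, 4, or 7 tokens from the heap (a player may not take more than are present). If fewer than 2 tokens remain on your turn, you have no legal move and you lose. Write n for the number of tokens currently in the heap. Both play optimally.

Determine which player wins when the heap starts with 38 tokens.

Use the standard recursion: the mover loses at a terminal position; elsewhere, the mover wins exactly when some move hands the opponent an L position.
n=0: no move → L
n=1: no move → L
n=2: →0(L), so W
n=3: →1(L), so W
n=4: →0(L), so W
n=5: →1(L), so W
n=6: →4(W), 2(W) — all W, so L
n=7: →0(L), so W
n=8: →6(L), so W
n=9: →7(W), 5(W), 2(W) — all W, so L
n=10: →6(L), so W
n=11: →9(L), so W
n=12: →10(W), 8(W), 5(W) — all W, so L
n=13: →9(L), so W
n=14: →12(L), so W
n=15: →13(W), 11(W), 8(W) — all W, so L
n=16: →12(L), so W
n=17: →15(L), so W
n=18: →16(W), 14(W), 11(W) — all W, so L
n=19: →15(L), so W
n=20: →18(L), so W
n=21: →19(W), 17(W), 14(W) — all W, so L
n=22: →18(L), so W
n=23: →21(L), so W
n=24: →22(W), 20(W), 17(W) — all W, so L
n=25: →21(L), so W
n=26: →24(L), so W
n=27: →25(W), 23(W), 20(W) — all W, so L
n=28: →24(L), so W
n=29: →27(L), so W
n=30: →28(W), 26(W), 23(W) — all W, so L
n=31: →27(L), so W
n=32: →30(L), so W
n=33: →31(W), 29(W), 26(W) — all W, so L
n=34: →30(L), so W
n=35: →33(L), so W
n=36: →34(W), 32(W), 29(W) — all W, so L
n=37: →33(L), so W
n=38: →36(L), so W
The starting position 38 is W: Maya should remove 2, leaving 36, handing over an L position.

Maya wins.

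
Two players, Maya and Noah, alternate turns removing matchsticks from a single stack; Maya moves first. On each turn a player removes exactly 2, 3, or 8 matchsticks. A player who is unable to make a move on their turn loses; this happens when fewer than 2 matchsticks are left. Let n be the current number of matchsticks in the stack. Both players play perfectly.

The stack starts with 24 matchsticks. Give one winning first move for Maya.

Classify positions by backward induction: terminal positions (no move available) are L. From any other position, the mover wins iff some move reaches an L.
n=0: no move → L
n=1: no move → L
n=2: can move to 0, which is L ⇒ W
n=3: can move to 1, which is L ⇒ W
n=4: can move to 1, which is L ⇒ W
n=5: moves to 3(W), 2(W); every one is W ⇒ L
n=6: moves to 4(W), 3(W); every one is W ⇒ L
n=7: can move to 5, which is L ⇒ W
n=8: can move to 6, which is L ⇒ W
n=9: can move to 6, which is L ⇒ W
n=10: moves to 8(W), 7(W), 2(W); every one is W ⇒ L
n=11: moves to 9(W), 8(W), 3(W); every one is W ⇒ L
n=12: can move to 10, which is L ⇒ W
n=13: can move to 11, which is L ⇒ W
n=14: can move to 11, which is L ⇒ W
n=15: moves to 13(W), 12(W), 7(W); every one is W ⇒ L
n=16: moves to 14(W), 13(W), 8(W); every one is W ⇒ L
n=17: can move to 15, which is L ⇒ W
n=18: can move to 16, which is L ⇒ W
n=19: can move to 16, which is L ⇒ W
n=20: moves to 18(W), 17(W), 12(W); every one is W ⇒ L
n=21: moves to 19(W), 18(W), 13(W); every one is W ⇒ L
n=22: can move to 20, which is L ⇒ W
n=23: can move to 21, which is L ⇒ W
n=24: can move to 21, which is L ⇒ W
From 24, the L positions reachable in one move are: 21, 16. Any move reaching one of these is winning.

Remove 3, leaving 21.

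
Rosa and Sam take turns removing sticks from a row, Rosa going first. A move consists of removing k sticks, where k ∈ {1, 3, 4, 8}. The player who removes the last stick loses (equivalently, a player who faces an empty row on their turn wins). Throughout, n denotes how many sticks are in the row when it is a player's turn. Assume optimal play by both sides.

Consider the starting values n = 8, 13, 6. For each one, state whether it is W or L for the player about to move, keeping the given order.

8: L, 13: W, 6: W

Use the standard recursion: the mover wins at a terminal position; elsewhere, the mover wins exactly when some move hands the opponent an L position.
n=0: no move; the opponent has just taken the last stick and therefore loses → W
n=1: L (sole option 0(W) is W)
n=2: W (go to 1, an L position)
n=3: L (options 2(W), 0(W) are all W)
n=4: W (go to 3, an L position)
n=5: W (go to 1, an L position)
n=6: W (go to 3, an L position)
n=7: W (go to 3, an L position)
n=8: L (options 7(W), 5(W), 4(W), 0(W) are all W)
n=9: W (go to 8, an L position)
n=10: L (options 9(W), 7(W), 6(W), 2(W) are all W)
n=11: W (go to 10, an L position)
n=12: W (go to 8, an L position)
n=13: W (go to 10, an L position)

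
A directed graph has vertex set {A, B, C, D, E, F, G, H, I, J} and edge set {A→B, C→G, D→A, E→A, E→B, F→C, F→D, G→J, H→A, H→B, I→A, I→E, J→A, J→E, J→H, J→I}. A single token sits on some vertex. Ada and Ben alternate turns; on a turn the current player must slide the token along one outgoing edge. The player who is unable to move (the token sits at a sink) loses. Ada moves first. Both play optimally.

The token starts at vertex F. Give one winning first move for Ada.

Positions with no move are L. A position that does have a move is losing for the player to move precisely when every available move leads to a winning position for the opponent. Fill in the labels:
Every edge goes from a vertex to one that appears earlier in the order B, A, H, E, I, D, J, G, C, F, so processing vertices in that order labels each vertex after all of its successors.
B: no outgoing edge → L
A: →B(L), so W
H: →B(L), so W
E: →B(L), so W
I: →E(W), A(W) — all W, so L
D: →A(W) only, which is W, so L
J: →I(L), so W
G: →J(W) only, which is W, so L
C: →G(L), so W
F: →D(L), so W
From F, the L positions reachable in one move are: D.

Move to D.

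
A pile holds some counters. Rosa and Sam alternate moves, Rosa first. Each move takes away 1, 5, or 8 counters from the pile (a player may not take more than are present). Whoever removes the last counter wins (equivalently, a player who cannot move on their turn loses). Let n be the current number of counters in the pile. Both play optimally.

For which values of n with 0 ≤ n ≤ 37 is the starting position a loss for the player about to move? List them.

Classify positions by backward induction: terminal positions (no move available) are L. From any other position, the mover wins iff some move reaches an L.
n=0: no move → L
n=1: reaches L-position 0 → W
n=2: only reaches 1(W), which is W → L
n=3: reaches L-position 2 → W
n=4: only reaches 3(W), which is W → L
n=5: reaches L-position 4 → W
n=6: only reaches 5(W), 1(W), all W → L
n=7: reaches L-position 6 → W
n=8: reaches L-position 0 → W
n=9: reaches L-position 4 → W
n=10: reaches L-position 2 → W
n=11: reaches L-position 6 → W
n=12: reaches L-position 4 → W
n=13: only reaches 12(W), 8(W), 5(W), all W → L
n=14: reaches L-position 13 → W
n=15: only reaches 14(W), 10(W), 7(W), all W → L
n=16: reaches L-position 15 → W
n=17: only reaches 16(W), 12(W), 9(W), all W → L
n=18: reaches L-position 17 → W
n=19: only reaches 18(W), 14(W), 11(W), all W → L
n=20: reaches L-position 19 → W
n=21: reaches L-position 13 → W
n=22: reaches L-position 17 → W
n=23: reaches L-position 15 → W
n=24: reaches L-position 19 → W
n=25: reaches L-position 17 → W
n=26: only reaches 25(W), 21(W), 18(W), all W → L
n=27: reaches L-position 26 → W
n=28: only reaches 27(W), 23(W), 20(W), all W → L
n=29: reaches L-position 28 → W
n=30: only reaches 29(W), 25(W), 22(W), all W → L
n=31: reaches L-position 30 → W
n=32: only reaches 31(W), 27(W), 24(W), all W → L
n=33: reaches L-position 32 → W
n=34: reaches L-position 26 → W
n=35: reaches L-position 30 → W
n=36: reaches L-position 28 → W
n=37: reaches L-position 32 → W
Reading off the rows marked L gives the requested list; there are 12 such values of n.

0, 2, 4, 6, 13, 15, 17, 19, 26, 28, 30, 32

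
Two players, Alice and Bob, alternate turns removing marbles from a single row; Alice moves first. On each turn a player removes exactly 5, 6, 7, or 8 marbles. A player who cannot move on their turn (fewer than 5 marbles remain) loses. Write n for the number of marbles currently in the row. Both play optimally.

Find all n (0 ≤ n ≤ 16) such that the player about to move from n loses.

Use the standard recursion: the mover loses at a terminal position; elsewhere, the mover wins exactly when some move hands the opponent an L position.
n=0: no move → L
n=1: no move → L
n=2: no move → L
n=3: no move → L
n=4: no move → L
n=5: W (go to 0, an L position)
n=6: W (go to 1, an L position)
n=7: W (go to 2, an L position)
n=8: W (go to 3, an L position)
n=9: W (go to 4, an L position)
n=10: W (go to 4, an L position)
n=11: W (go to 4, an L position)
n=12: W (go to 4, an L position)
n=13: L (options 8(W), 7(W), 6(W), 5(W) are all W)
n=14: L (options 9(W), 8(W), 7(W), 6(W) are all W)
n=15: L (options 10(W), 9(W), 8(W), 7(W) are all W)
n=16: L (options 11(W), 10(W), 9(W), 8(W) are all W)
The losing starting values of n are exactly the entries labelled L in this table (9 of them).

0, 1, 2, 3, 4, 13, 14, 15, 16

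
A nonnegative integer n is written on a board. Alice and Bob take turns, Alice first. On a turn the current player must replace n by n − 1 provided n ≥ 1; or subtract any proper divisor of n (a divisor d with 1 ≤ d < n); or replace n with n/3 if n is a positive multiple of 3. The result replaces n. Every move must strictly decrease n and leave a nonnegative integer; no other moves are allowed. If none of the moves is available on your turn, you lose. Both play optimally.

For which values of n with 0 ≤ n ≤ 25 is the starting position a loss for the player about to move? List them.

0, 2, 5, 7, 9, 11, 13, 16, 19, 23, 25

Label each position W (a win for the player to move) or L (a loss). A position with no legal move is L; any other position is W exactly when some move reaches an L, and L when every move reaches a W.
n=0: no move → L
n=1: reaches L-position 0 → W
n=2: only reaches 1(W), which is W → L
n=3: reaches L-position 2 → W
n=4: reaches L-position 2 → W
n=5: only reaches 4(W), which is W → L
n=6: reaches L-position 2 → W
n=7: only reaches 6(W), which is W → L
n=8: reaches L-position 7 → W
n=9: only reaches 3(W), 6(W), 8(W), all W → L
n=10: reaches L-position 5 → W
n=11: only reaches 10(W), which is W → L
n=12: reaches L-position 9 → W
n=13: only reaches 12(W), which is W → L
n=14: reaches L-position 7 → W
n=15: reaches L-position 5 → W
n=16: only reaches 8(W), 12(W), 14(W), 15(W), all W → L
n=17: reaches L-position 16 → W
n=18: reaches L-position 9 → W
n=19: only reaches 18(W), which is W → L
n=20: reaches L-position 16 → W
n=21: reaches L-position 7 → W
n=22: reaches L-position 11 → W
n=23: only reaches 22(W), which is W → L
n=24: reaches L-position 16 → W
n=25: only reaches 20(W), 24(W), all W → L
The losing starting values of n are exactly the entries labelled L in this table (11 of them).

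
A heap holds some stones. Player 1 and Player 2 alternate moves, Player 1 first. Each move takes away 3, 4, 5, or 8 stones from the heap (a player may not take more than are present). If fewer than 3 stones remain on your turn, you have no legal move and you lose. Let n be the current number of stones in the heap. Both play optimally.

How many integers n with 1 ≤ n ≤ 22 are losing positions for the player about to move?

Label each position W (a win for the player to move) or L (a loss). A position with no legal move is L; any other position is W exactly when some move reaches an L, and L when every move reaches a W.
n=0: no move → L
n=1: no move → L
n=2: no move → L
n=3: →0(L), so W
n=4: →1(L), so W
n=5: →2(L), so W
n=6: →2(L), so W
n=7: →2(L), so W
n=8: →0(L), so W
n=9: →1(L), so W
n=10: →2(L), so W
n=11: →8(W), 7(W), 6(W), 3(W) — all W, so L
n=12: →9(W), 8(W), 7(W), 4(W) — all W, so L
n=13: →10(W), 9(W), 8(W), 5(W) — all W, so L
n=14: →11(L), so W
n=15: →12(L), so W
n=16: →13(L), so W
n=17: →13(L), so W
n=18: →13(L), so W
n=19: →11(L), so W
n=20: →12(L), so W
n=21: →13(L), so W
n=22: →19(W), 18(W), 17(W), 14(W) — all W, so L
L entries with 1 ≤ n ≤ 22 (n=0 is outside the asked range and is not counted): n = 1, 2, 11, 12, 13, 22; that makes 6.

6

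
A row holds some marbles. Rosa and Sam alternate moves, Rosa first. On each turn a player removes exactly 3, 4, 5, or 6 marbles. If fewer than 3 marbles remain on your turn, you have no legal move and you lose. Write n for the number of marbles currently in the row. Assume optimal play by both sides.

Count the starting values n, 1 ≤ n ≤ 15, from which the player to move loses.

Compute win/loss labels from the base case upward. A position with no move is L. Any other position is W if it can reach an L in one move, else L.
n=0: no move → L
n=1: no move → L
n=2: no move → L
n=3: →0(L), so W
n=4: →1(L), so W
n=5: →2(L), so W
n=6: →2(L), so W
n=7: →2(L), so W
n=8: →2(L), so W
n=9: →6(W), 5(W), 4(W), 3(W) — all W, so L
n=10: →7(W), 6(W), 5(W), 4(W) — all W, so L
n=11: →8(W), 7(W), 6(W), 5(W) — all W, so L
n=12: →9(L), so W
n=13: →10(L), so W
n=14: →11(L), so W
n=15: →11(L), so W
L entries with 1 ≤ n ≤ 15 (n=0 is outside the asked range and is not counted): n = 1, 2, 9, 10, 11; that makes 5.

5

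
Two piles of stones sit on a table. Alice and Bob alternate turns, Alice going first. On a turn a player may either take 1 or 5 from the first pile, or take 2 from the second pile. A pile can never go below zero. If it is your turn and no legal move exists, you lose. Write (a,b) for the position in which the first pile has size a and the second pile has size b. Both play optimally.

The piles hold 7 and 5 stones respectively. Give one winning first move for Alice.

Compute win/loss labels from the base case upward. A position with no move is L. Any other position is W if it can reach an L in one move, else L.
No move ever increases a pile, so every position that can arise here has a ≤ 7 and b ≤ 5; it is enough to label the cells with 0 ≤ a ≤ 7 and 0 ≤ b ≤ 5.
Every move lowers a or b (never raises either), so fill the grid row by row in increasing a, and left to right within a row: each cell's successors are then already labelled.
      b=0  b=1  b=2  b=3  b=4  b=5
a=0:    L    L    W    W    L    L
a=1:    W    W    L    L    W    W
a=2:    L    L    W    W    L    L
a=3:    W    W    L    L    W    W
a=4:    L    L    W    W    L    L
a=5:    W    W    L    L    W    W
a=6:    L    L    W    W    L    L
a=7:    W    W    L    L    W    W
Cells with no legal move (terminal, hence L): (0,0), (0,1).
The remaining L cells, each justified by listing all of its moves:
(0,4): →(0,2)(W) only, which is W, so L
(0,5): →(0,3)(W) only, which is W, so L
(1,2): →(0,2)(W), (1,0)(W) — all W, so L
(1,3): →(0,3)(W), (1,1)(W) — all W, so L
(2,0): →(1,0)(W) only, which is W, so L
(2,1): →(1,1)(W) only, which is W, so L
(2,4): →(1,4)(W), (2,2)(W) — all W, so L
(2,5): →(1,5)(W), (2,3)(W) — all W, so L
(3,2): →(2,2)(W), (3,0)(W) — all W, so L
(3,3): →(2,3)(W), (3,1)(W) — all W, so L
(4,0): →(3,0)(W) only, which is W, so L
(4,1): →(3,1)(W) only, which is W, so L
(4,4): →(3,4)(W), (4,2)(W) — all W, so L
(4,5): →(3,5)(W), (4,3)(W) — all W, so L
(5,2): →(4,2)(W), (0,2)(W), (5,0)(W) — all W, so L
(5,3): →(4,3)(W), (0,3)(W), (5,1)(W) — all W, so L
(6,0): →(5,0)(W), (1,0)(W) — all W, so L
(6,1): →(5,1)(W), (1,1)(W) — all W, so L
(6,4): →(5,4)(W), (1,4)(W), (6,2)(W) — all W, so L
(6,5): →(5,5)(W), (1,5)(W), (6,3)(W) — all W, so L
(7,2): →(6,2)(W), (2,2)(W), (7,0)(W) — all W, so L
(7,3): →(6,3)(W), (2,3)(W), (7,1)(W) — all W, so L
Every other cell has at least one move into one of the L cells above, so it is W.
From (7,5), the L positions reachable in one move are: (6,5), (2,5), (7,3). Any move reaching one of these is winning.

Move to (6,5).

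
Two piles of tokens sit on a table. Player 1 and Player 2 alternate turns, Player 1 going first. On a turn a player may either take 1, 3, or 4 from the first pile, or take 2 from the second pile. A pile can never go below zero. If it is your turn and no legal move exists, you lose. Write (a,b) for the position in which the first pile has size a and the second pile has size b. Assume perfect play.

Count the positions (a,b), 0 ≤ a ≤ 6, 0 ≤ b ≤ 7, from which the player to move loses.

Use the standard recursion: the mover loses at a terminal position; elsewhere, the mover wins exactly when some move hands the opponent an L position.
Every move lowers a or b (never raises either), so fill the grid row by row in increasing a, and left to right within a row: each cell's successors are then already labelled.
      b=0  b=1  b=2  b=3  b=4  b=5  b=6  b=7
a=0:    L    L    W    W    L    L    W    W
a=1:    W    W    L    L    W    W    L    L
a=2:    L    L    W    W    L    L    W    W
a=3:    W    W    L    L    W    W    L    L
a=4:    W    W    W    W    W    W    W    W
a=5:    W    W    W    W    W    W    W    W
a=6:    W    W    W    W    W    W    W    W
Cells with no legal move (terminal, hence L): (0,0), (0,1).
The remaining L cells, each justified by listing all of its moves:
(0,4): only reaches (0,2)(W), which is W → L
(0,5): only reaches (0,3)(W), which is W → L
(1,2): only reaches (0,2)(W), (1,0)(W), all W → L
(1,3): only reaches (0,3)(W), (1,1)(W), all W → L
(1,6): only reaches (0,6)(W), (1,4)(W), all W → L
(1,7): only reaches (0,7)(W), (1,5)(W), all W → L
(2,0): only reaches (1,0)(W), which is W → L
(2,1): only reaches (1,1)(W), which is W → L
(2,4): only reaches (1,4)(W), (2,2)(W), all W → L
(2,5): only reaches (1,5)(W), (2,3)(W), all W → L
(3,2): only reaches (2,2)(W), (0,2)(W), (3,0)(W), all W → L
(3,3): only reaches (2,3)(W), (0,3)(W), (3,1)(W), all W → L
(3,6): only reaches (2,6)(W), (0,6)(W), (3,4)(W), all W → L
(3,7): only reaches (2,7)(W), (0,7)(W), (3,5)(W), all W → L
Every other cell has at least one move into one of the L cells above, so it is W.
L cells per row: a=0: 4, a=1: 4, a=2: 4, a=3: 4, a=4: 0, a=5: 0, a=6: 0; total 16.

16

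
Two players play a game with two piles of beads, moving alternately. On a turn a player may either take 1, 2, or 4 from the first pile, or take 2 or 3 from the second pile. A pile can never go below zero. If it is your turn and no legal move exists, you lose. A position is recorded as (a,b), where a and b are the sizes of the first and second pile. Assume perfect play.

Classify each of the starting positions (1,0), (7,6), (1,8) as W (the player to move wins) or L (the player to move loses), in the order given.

(1,0): W, (7,6): W, (1,8): L

Work bottom-up. With no move the player to move loses. Otherwise the position is W if at least one move leads to an L position for the opponent, and L if every move leads to a W.
No move ever increases a pile, so every position that can arise here has a ≤ 7 and b ≤ 8; it is enough to label the cells with 0 ≤ a ≤ 7 and 0 ≤ b ≤ 8.
Every move lowers a or b (never raises either), so fill the grid row by row in increasing a, and left to right within a row: each cell's successors are then already labelled.
      b=0  b=1  b=2  b=3  b=4  b=5  b=6  b=7  b=8
a=0:    L    L    W    W    W    L    L    W    W
a=1:    W    W    L    L    W    W    W    L    L
a=2:    W    W    W    W    L    W    W    W    W
a=3:    L    L    W    W    W    L    L    W    W
a=4:    W    W    L    L    W    W    W    L    L
a=5:    W    W    W    W    L    W    W    W    W
a=6:    L    L    W    W    W    L    L    W    W
a=7:    W    W    L    L    W    W    W    L    L
Cells with no legal move (terminal, hence L): (0,0), (0,1).
The remaining L cells, each justified by listing all of its moves:
(0,5): moves to (0,3)(W), (0,2)(W); every one is W ⇒ L
(0,6): moves to (0,4)(W), (0,3)(W); every one is W ⇒ L
(1,2): moves to (0,2)(W), (1,0)(W); every one is W ⇒ L
(1,3): moves to (0,3)(W), (1,1)(W), (1,0)(W); every one is W ⇒ L
(1,7): moves to (0,7)(W), (1,5)(W), (1,4)(W); every one is W ⇒ L
(1,8): moves to (0,8)(W), (1,6)(W), (1,5)(W); every one is W ⇒ L
(2,4): moves to (1,4)(W), (0,4)(W), (2,2)(W), (2,1)(W); every one is W ⇒ L
(3,0): moves to (2,0)(W), (1,0)(W); every one is W ⇒ L
(3,1): moves to (2,1)(W), (1,1)(W); every one is W ⇒ L
(3,5): moves to (2,5)(W), (1,5)(W), (3,3)(W), (3,2)(W); every one is W ⇒ L
(3,6): moves to (2,6)(W), (1,6)(W), (3,4)(W), (3,3)(W); every one is W ⇒ L
(4,2): moves to (3,2)(W), (2,2)(W), (0,2)(W), (4,0)(W); every one is W ⇒ L
(4,3): moves to (3,3)(W), (2,3)(W), (0,3)(W), (4,1)(W), (4,0)(W); every one is W ⇒ L
(4,7): moves to (3,7)(W), (2,7)(W), (0,7)(W), (4,5)(W), (4,4)(W); every one is W ⇒ L
(4,8): moves to (3,8)(W), (2,8)(W), (0,8)(W), (4,6)(W), (4,5)(W); every one is W ⇒ L
(5,4): moves to (4,4)(W), (3,4)(W), (1,4)(W), (5,2)(W), (5,1)(W); every one is W ⇒ L
(6,0): moves to (5,0)(W), (4,0)(W), (2,0)(W); every one is W ⇒ L
(6,1): moves to (5,1)(W), (4,1)(W), (2,1)(W); every one is W ⇒ L
(6,5): moves to (5,5)(W), (4,5)(W), (2,5)(W), (6,3)(W), (6,2)(W); every one is W ⇒ L
(6,6): moves to (5,6)(W), (4,6)(W), (2,6)(W), (6,4)(W), (6,3)(W); every one is W ⇒ L
(7,2): moves to (6,2)(W), (5,2)(W), (3,2)(W), (7,0)(W); every one is W ⇒ L
(7,3): moves to (6,3)(W), (5,3)(W), (3,3)(W), (7,1)(W), (7,0)(W); every one is W ⇒ L
(7,7): moves to (6,7)(W), (5,7)(W), (3,7)(W), (7,5)(W), (7,4)(W); every one is W ⇒ L
(7,8): moves to (6,8)(W), (5,8)(W), (3,8)(W), (7,6)(W), (7,5)(W); every one is W ⇒ L
Every other cell has at least one move into one of the L cells above, so it is W.
(1,0): the move to (0,0) reaches an L cell, so W
(7,6): the move to (6,6) reaches an L cell, so W
(1,8): one of the L cells justified above, so L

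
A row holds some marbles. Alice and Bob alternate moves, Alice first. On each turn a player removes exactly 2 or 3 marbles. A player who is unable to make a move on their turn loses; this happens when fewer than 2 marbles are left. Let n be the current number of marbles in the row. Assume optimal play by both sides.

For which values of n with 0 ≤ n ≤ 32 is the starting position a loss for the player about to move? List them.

Classify positions by backward induction: terminal positions (no move available) are L. From any other position, the mover wins iff some move reaches an L.
n=0: no move → L
n=1: no move → L
n=2: →0(L), so W
n=3: →1(L), so W
n=4: →1(L), so W
n=5: →3(W), 2(W) — all W, so L
n=6: →4(W), 3(W) — all W, so L
n=7: →5(L), so W
n=8: →6(L), so W
n=9: →6(L), so W
n=10: →8(W), 7(W) — all W, so L
n=11: →9(W), 8(W) — all W, so L
n=12: →10(L), so W
n=13: →11(L), so W
n=14: →11(L), so W
n=15: →13(W), 12(W) — all W, so L
n=16: →14(W), 13(W) — all W, so L
n=17: →15(L), so W
n=18: →16(L), so W
n=19: →16(L), so W
n=20: →18(W), 17(W) — all W, so L
n=21: →19(W), 18(W) — all W, so L
n=22: →20(L), so W
n=23: →21(L), so W
n=24: →21(L), so W
n=25: →23(W), 22(W) — all W, so L
n=26: →24(W), 23(W) — all W, so L
n=27: →25(L), so W
n=28: →26(L), so W
n=29: →26(L), so W
n=30: →28(W), 27(W) — all W, so L
n=31: →29(W), 28(W) — all W, so L
n=32: →30(L), so W
Reading off the rows marked L gives the requested list; there are 14 such values of n.

0, 1, 5, 6, 10, 11, 15, 16, 20, 21, 25, 26, 30, 31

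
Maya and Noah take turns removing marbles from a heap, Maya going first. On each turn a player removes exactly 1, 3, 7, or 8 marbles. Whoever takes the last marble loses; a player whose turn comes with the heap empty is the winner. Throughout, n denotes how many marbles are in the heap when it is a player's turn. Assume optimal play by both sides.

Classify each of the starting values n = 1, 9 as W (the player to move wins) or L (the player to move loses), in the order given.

1: L, 9: W

Classify positions by backward induction: terminal positions (no move available) are W. From any other position, the mover wins iff some move reaches an L.
n=0: no move; the opponent has just taken the last marble and therefore loses → W
n=1: only reaches 0(W), which is W → L
n=2: reaches L-position 1 → W
n=3: only reaches 2(W), 0(W), all W → L
n=4: reaches L-position 3 → W
n=5: only reaches 4(W), 2(W), all W → L
n=6: reaches L-position 5 → W
n=7: only reaches 6(W), 4(W), 0(W), all W → L
n=8: reaches L-position 7 → W
n=9: reaches L-position 1 → W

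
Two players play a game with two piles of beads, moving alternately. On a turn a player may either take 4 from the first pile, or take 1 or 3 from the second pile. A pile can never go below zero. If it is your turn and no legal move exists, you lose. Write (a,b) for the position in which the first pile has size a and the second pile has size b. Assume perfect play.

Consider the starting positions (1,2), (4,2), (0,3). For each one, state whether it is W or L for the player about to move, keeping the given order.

Positions with no move are L. A position that does have a move is losing for the player to move precisely when every available move leads to a winning position for the opponent. Fill in the labels:
No move ever increases a pile, so every position that can arise here has a ≤ 4 and b ≤ 3; it is enough to label the cells with 0 ≤ a ≤ 4 and 0 ≤ b ≤ 3.
Every move lowers a or b (never raises either), so fill the grid row by row in increasing a, and left to right within a row: each cell's successors are then already labelled.
      b=0  b=1  b=2  b=3
a=0:    L    W    L    W
a=1:    L    W    L    W
a=2:    L    W    L    W
a=3:    L    W    L    W
a=4:    W    L    W    L
Cells with no legal move (terminal, hence L): (0,0), (1,0), (2,0), (3,0).
The remaining L cells, each justified by listing all of its moves:
(0,2): →(0,1)(W) only, which is W, so L
(1,2): →(1,1)(W) only, which is W, so L
(2,2): →(2,1)(W) only, which is W, so L
(3,2): →(3,1)(W) only, which is W, so L
(4,1): →(0,1)(W), (4,0)(W) — all W, so L
(4,3): →(0,3)(W), (4,2)(W), (4,0)(W) — all W, so L
Every other cell has at least one move into one of the L cells above, so it is W.
(1,2): one of the L cells justified above, so L
(4,2): the move to (0,2) reaches an L cell, so W
(0,3): the move to (0,2) reaches an L cell, so W

(1,2): L, (4,2): W, (0,3): W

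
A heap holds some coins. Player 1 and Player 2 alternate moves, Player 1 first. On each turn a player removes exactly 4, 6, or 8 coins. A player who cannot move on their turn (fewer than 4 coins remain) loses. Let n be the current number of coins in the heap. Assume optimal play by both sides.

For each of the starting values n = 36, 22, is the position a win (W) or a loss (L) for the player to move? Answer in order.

Positions with no move are L. A position that does have a move is losing for the player to move precisely when every available move leads to a winning position for the opponent. Fill in the labels:
n=0: no move → L
n=1: no move → L
n=2: no move → L
n=3: no move → L
n=4: reaches L-position 0 → W
n=5: reaches L-position 1 → W
n=6: reaches L-position 2 → W
n=7: reaches L-position 3 → W
n=8: reaches L-position 2 → W
n=9: reaches L-position 3 → W
n=10: reaches L-position 2 → W
n=11: reaches L-position 3 → W
n=12: only reaches 8(W), 6(W), 4(W), all W → L
n=13: only reaches 9(W), 7(W), 5(W), all W → L
n=14: only reaches 10(W), 8(W), 6(W), all W → L
n=15: only reaches 11(W), 9(W), 7(W), all W → L
n=16: reaches L-position 12 → W
n=17: reaches L-position 13 → W
n=18: reaches L-position 14 → W
n=19: reaches L-position 15 → W
n=20: reaches L-position 14 → W
n=21: reaches L-position 15 → W
n=22: reaches L-position 14 → W
n=23: reaches L-position 15 → W
n=24: only reaches 20(W), 18(W), 16(W), all W → L
n=25: only reaches 21(W), 19(W), 17(W), all W → L
n=26: only reaches 22(W), 20(W), 18(W), all W → L
n=27: only reaches 23(W), 21(W), 19(W), all W → L
n=28: reaches L-position 24 → W
n=29: reaches L-position 25 → W
n=30: reaches L-position 26 → W
n=31: reaches L-position 27 → W
n=32: reaches L-position 26 → W
n=33: reaches L-position 27 → W
n=34: reaches L-position 26 → W
n=35: reaches L-position 27 → W
n=36: only reaches 32(W), 30(W), 28(W), all W → L

36: L, 22: W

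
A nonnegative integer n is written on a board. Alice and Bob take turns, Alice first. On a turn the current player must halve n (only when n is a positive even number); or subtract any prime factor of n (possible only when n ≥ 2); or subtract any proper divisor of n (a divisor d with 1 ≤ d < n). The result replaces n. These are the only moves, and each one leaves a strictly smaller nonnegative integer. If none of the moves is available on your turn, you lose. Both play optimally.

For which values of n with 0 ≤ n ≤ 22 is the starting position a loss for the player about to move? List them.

0, 1, 4, 9, 14, 20

Build the W/L table. Terminal = L. A non-terminal position is W if it has a move to some L; otherwise it is L.
n=0: no move → L
n=1: no move → L
n=2: reaches L-position 0 → W
n=3: reaches L-position 0 → W
n=4: only reaches 2(W), 3(W), all W → L
n=5: reaches L-position 0 → W
n=6: reaches L-position 4 → W
n=7: reaches L-position 0 → W
n=8: reaches L-position 4 → W
n=9: only reaches 6(W), 8(W), all W → L
n=10: reaches L-position 9 → W
n=11: reaches L-position 0 → W
n=12: reaches L-position 9 → W
n=13: reaches L-position 0 → W
n=14: only reaches 7(W), 12(W), 13(W), all W → L
n=15: reaches L-position 14 → W
n=16: reaches L-position 14 → W
n=17: reaches L-position 0 → W
n=18: reaches L-position 9 → W
n=19: reaches L-position 0 → W
n=20: only reaches 10(W), 15(W), 16(W), 18(W), 19(W), all W → L
n=21: reaches L-position 14 → W
n=22: reaches L-position 20 → W
Reading off the rows marked L gives the requested list; there are 6 such values of n.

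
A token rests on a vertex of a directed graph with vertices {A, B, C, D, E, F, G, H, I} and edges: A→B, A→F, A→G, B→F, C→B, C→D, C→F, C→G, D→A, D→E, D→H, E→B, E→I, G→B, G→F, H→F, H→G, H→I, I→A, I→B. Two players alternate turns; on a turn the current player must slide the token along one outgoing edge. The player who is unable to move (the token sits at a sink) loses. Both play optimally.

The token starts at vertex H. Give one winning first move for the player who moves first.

Compute win/loss labels from the base case upward. A position with no move is L. Any other position is W if it can reach an L in one move, else L.
Every edge goes from a vertex to one that appears earlier in the order F, B, G, A, I, H, E, D, C, so processing vertices in that order labels each vertex after all of its successors.
F: no outgoing edge → L
B: →F(L), so W
G: →F(L), so W
A: →F(L), so W
I: →A(W), B(W) — all W, so L
H: →I(L), so W
E: →I(L), so W
D: →E(W), H(W), A(W) — all W, so L
C: →D(L), so W
From H, the L positions reachable in one move are: I, F. Any move reaching one of these is winning.

Move to I.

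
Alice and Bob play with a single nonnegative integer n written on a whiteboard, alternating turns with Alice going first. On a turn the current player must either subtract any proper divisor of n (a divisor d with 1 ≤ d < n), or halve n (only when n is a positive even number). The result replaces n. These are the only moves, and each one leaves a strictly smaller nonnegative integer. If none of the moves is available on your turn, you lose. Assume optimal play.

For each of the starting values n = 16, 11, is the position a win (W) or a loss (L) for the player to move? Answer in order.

16: W, 11: L

Use the standard recursion: the mover loses at a terminal position; elsewhere, the mover wins exactly when some move hands the opponent an L position.
n=0: no move → L
n=1: no move → L
n=2: reaches L-position 1 → W
n=3: only reaches 2(W), which is W → L
n=4: reaches L-position 3 → W
n=5: only reaches 4(W), which is W → L
n=6: reaches L-position 3 → W
n=7: only reaches 6(W), which is W → L
n=8: reaches L-position 7 → W
n=9: only reaches 6(W), 8(W), all W → L
n=10: reaches L-position 5 → W
n=11: only reaches 10(W), which is W → L
n=12: reaches L-position 9 → W
n=13: only reaches 12(W), which is W → L
n=14: reaches L-position 7 → W
n=15: only reaches 10(W), 12(W), 14(W), all W → L
n=16: reaches L-position 15 → W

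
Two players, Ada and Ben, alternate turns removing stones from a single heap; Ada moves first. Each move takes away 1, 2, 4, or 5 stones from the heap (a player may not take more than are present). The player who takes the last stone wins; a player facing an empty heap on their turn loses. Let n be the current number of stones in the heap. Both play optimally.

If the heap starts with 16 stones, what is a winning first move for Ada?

Remove 1, leaving 15.

Compute win/loss labels from the base case upward. A position with no move is L. Any other position is W if it can reach an L in one move, else L.
n=0: no move → L
n=1: W (go to 0, an L position)
n=2: W (go to 0, an L position)
n=3: L (options 2(W), 1(W) are all W)
n=4: W (go to 3, an L position)
n=5: W (go to 3, an L position)
n=6: L (options 5(W), 4(W), 2(W), 1(W) are all W)
n=7: W (go to 6, an L position)
n=8: W (go to 6, an L position)
n=9: L (options 8(W), 7(W), 5(W), 4(W) are all W)
n=10: W (go to 9, an L position)
n=11: W (go to 9, an L position)
n=12: L (options 11(W), 10(W), 8(W), 7(W) are all W)
n=13: W (go to 12, an L position)
n=14: W (go to 12, an L position)
n=15: L (options 14(W), 13(W), 11(W), 10(W) are all W)
n=16: W (go to 15, an L position)
From 16, the L positions reachable in one move are: 15, 12. Any move reaching one of these is winning.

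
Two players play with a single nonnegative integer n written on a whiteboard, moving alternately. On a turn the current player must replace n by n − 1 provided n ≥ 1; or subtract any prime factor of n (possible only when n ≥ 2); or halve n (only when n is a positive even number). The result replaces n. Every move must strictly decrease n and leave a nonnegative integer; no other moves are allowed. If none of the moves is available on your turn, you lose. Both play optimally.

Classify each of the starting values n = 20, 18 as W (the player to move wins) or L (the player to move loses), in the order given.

20: L, 18: W

Classify positions by backward induction: terminal positions (no move available) are L. From any other position, the mover wins iff some move reaches an L.
n=0: no move → L
n=1: →0(L), so W
n=2: →0(L), so W
n=3: →0(L), so W
n=4: →2(W), 3(W) — all W, so L
n=5: →0(L), so W
n=6: →4(L), so W
n=7: →0(L), so W
n=8: →4(L), so W
n=9: →6(W), 8(W) — all W, so L
n=10: →9(L), so W
n=11: →0(L), so W
n=12: →9(L), so W
n=13: →0(L), so W
n=14: →7(W), 12(W), 13(W) — all W, so L
n=15: →14(L), so W
n=16: →14(L), so W
n=17: →0(L), so W
n=18: →9(L), so W
n=19: →0(L), so W
n=20: →10(W), 15(W), 18(W), 19(W) — all W, so L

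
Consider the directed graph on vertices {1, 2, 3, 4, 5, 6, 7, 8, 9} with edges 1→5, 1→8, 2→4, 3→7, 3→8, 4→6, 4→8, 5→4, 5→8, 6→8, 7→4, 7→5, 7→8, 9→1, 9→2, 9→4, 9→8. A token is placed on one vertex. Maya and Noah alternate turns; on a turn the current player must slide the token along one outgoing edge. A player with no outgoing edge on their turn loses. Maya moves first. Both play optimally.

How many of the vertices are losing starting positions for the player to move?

2

Work bottom-up. With no move the player to move loses. Otherwise the position is W if at least one move leads to an L position for the opponent, and L if every move leads to a W.
Every edge goes from a vertex to one that appears earlier in the order 8, 6, 4, 5, 2, 7, 3, 1, 9, so processing vertices in that order labels each vertex after all of its successors.
8: no outgoing edge → L
6: can move to 8, which is L ⇒ W
4: can move to 8, which is L ⇒ W
5: can move to 8, which is L ⇒ W
2: the only move is to 4(W), a W ⇒ L
7: can move to 8, which is L ⇒ W
3: can move to 8, which is L ⇒ W
1: can move to 8, which is L ⇒ W
9: can move to 2, which is L ⇒ W
The L vertices are 2, 8; that is 2 in all.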